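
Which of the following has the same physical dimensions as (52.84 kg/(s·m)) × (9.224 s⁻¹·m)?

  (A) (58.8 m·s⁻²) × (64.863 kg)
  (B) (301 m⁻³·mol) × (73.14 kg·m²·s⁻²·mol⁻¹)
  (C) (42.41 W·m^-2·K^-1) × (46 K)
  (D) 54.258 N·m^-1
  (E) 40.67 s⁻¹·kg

Reference: [kg·m⁻¹·s⁻¹] · [m·s⁻¹] = kg·s⁻².
Each option:
  (A) [m·s⁻²] · [kg] = kg·m·s⁻²
  (B) [m⁻³·mol] · [kg·m²·s⁻²·mol⁻¹] = kg·m⁻¹·s⁻²
  (C) [kg·s⁻³·K⁻¹] · [K] = kg·s⁻³
  (D) N·m⁻¹ = kg·m·s⁻²·m⁻¹ = kg·s⁻²  ← same
  (E) kg·s⁻¹
Only (D) matches kg·s⁻².

(D)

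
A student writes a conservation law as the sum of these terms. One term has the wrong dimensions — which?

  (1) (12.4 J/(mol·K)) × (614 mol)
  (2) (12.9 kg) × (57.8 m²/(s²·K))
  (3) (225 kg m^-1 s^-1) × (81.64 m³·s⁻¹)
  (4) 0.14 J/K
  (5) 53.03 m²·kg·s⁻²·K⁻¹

(3)

Reduce each to base SI dimensions:
  (1) [kg·m²·s⁻²·K⁻¹·mol⁻¹] · [mol] = kg·m²·s⁻²·K⁻¹
  (2) [kg] · [m²·s⁻²·K⁻¹] = kg·m²·s⁻²·K⁻¹
  (3) [kg·m⁻¹·s⁻¹] · [m³·s⁻¹] = kg·m²·s⁻²
  (4) J·K⁻¹ = N·m·K⁻¹ = kg·m²·s⁻²·K⁻¹
  (5) kg·m²·s⁻²·K⁻¹
All reduce to kg·m²·s⁻²·K⁻¹ except (3), which is kg·m²·s⁻².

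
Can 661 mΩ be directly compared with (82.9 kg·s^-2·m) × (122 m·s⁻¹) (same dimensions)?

In SI base units:
  661 mΩ:  Ω = V·A⁻¹ = kg·m²·s⁻³·A⁻²
  (82.9 kg·s^-2·m) × (122 m·s⁻¹):  [kg·m·s⁻²] · [m·s⁻¹] = kg·m²·s⁻³
kg·m²·s⁻³·A⁻² ≠ kg·m²·s⁻³, so they cannot be added.

No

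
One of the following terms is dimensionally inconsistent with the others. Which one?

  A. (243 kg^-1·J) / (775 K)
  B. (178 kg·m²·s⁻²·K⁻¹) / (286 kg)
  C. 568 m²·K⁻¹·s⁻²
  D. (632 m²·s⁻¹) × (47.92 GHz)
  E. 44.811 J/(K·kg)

Reduce each to base SI dimensions:
  A. [m²·s⁻²] / [K] = m²·s⁻²·K⁻¹
  B. [kg·m²·s⁻²·K⁻¹] / [kg] = m²·s⁻²·K⁻¹
  C. m²·s⁻²·K⁻¹
  D. [m²·s⁻¹] · [s⁻¹] = m²·s⁻²
  E. J·kg⁻¹·K⁻¹ = N·m·kg⁻¹·K⁻¹ = m²·s⁻²·K⁻¹
All reduce to m²·s⁻²·K⁻¹ except D., which is m²·s⁻².

D.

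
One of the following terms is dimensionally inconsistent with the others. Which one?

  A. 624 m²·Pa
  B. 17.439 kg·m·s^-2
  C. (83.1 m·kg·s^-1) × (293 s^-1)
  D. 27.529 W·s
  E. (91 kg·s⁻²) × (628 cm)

Dimensions:
  A. Pa·m² = N·m⁻²·m² = kg·m·s⁻²
  B. kg·m·s⁻²
  C. [kg·m·s⁻¹] · [s⁻¹] = kg·m·s⁻²
  D. W·s = J·s⁻¹·s = kg·m²·s⁻²
  E. [kg·s⁻²] · [m] = kg·m·s⁻²
All reduce to kg·m·s⁻² except D., which is kg·m²·s⁻².

D.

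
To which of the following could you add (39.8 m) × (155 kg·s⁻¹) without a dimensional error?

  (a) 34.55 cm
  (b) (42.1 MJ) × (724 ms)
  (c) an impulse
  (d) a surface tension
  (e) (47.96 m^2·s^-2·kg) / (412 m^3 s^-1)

(c)

Reference: [m] · [kg·s⁻¹] = kg·m·s⁻¹.
Each option:
  (a) m
  (b) [kg·m²·s⁻²] · [s] = kg·m²·s⁻¹
  (c) [impulse] = kg·m·s⁻¹  ← same
  (d) [surface tension] = kg·s⁻²
  (e) [kg·m²·s⁻²] / [m³·s⁻¹] = kg·m⁻¹·s⁻¹
Only (c) matches kg·m·s⁻¹.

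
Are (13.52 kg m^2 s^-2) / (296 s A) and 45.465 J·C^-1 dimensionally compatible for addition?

Dimensions:
  (13.52 kg m^2 s^-2) / (296 s A):  [kg·m²·s⁻²] / [s·A] = kg·m²·s⁻³·A⁻¹
  45.465 J·C^-1:  J·C⁻¹ = N·m·(s·A)⁻¹ = kg·m²·s⁻³·A⁻¹
Both are kg·m²·s⁻³·A⁻¹, so they have the same dimensions and can be added.

Yes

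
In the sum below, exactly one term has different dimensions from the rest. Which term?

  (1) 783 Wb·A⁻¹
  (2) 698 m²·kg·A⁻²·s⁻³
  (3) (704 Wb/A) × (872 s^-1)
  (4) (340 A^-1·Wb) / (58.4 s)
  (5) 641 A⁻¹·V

(1)

Dimensions:
  (1) Wb·A⁻¹ = V·s·A⁻¹ = kg·m²·s⁻²·A⁻²
  (2) kg·m²·s⁻³·A⁻²
  (3) [kg·m²·s⁻²·A⁻²] · [s⁻¹] = kg·m²·s⁻³·A⁻²
  (4) [kg·m²·s⁻²·A⁻²] / [s] = kg·m²·s⁻³·A⁻²
  (5) V·A⁻¹ = J·C⁻¹·A⁻¹ = kg·m²·s⁻³·A⁻²
All reduce to kg·m²·s⁻³·A⁻² except (1), which is kg·m²·s⁻²·A⁻².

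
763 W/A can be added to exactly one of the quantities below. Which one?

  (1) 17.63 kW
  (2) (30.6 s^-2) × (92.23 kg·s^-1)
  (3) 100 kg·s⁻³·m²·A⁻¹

Reference: W·A⁻¹ = J·s⁻¹·A⁻¹ = kg·m²·s⁻³·A⁻¹.
Each option:
  (1) W = J·s⁻¹ = kg·m²·s⁻³
  (2) [s⁻²] · [kg·s⁻¹] = kg·s⁻³
  (3) kg·m²·s⁻³·A⁻¹  ← same
Only (3) matches kg·m²·s⁻³·A⁻¹.

(3)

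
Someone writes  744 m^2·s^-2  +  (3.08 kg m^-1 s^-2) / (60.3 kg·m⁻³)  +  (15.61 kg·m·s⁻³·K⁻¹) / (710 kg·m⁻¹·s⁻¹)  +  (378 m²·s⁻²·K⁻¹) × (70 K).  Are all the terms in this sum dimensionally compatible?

No

Dimensions:
  744 m^2·s^-2:  m²·s⁻²
  (3.08 kg m^-1 s^-2) / (60.3 kg·m⁻³):  [kg·m⁻¹·s⁻²] / [kg·m⁻³] = m²·s⁻²
  (15.61 kg·m·s⁻³·K⁻¹) / (710 kg·m⁻¹·s⁻¹):  [kg·m·s⁻³·K⁻¹] / [kg·m⁻¹·s⁻¹] = m²·s⁻²·K⁻¹
  (378 m²·s⁻²·K⁻¹) × (70 K):  [m²·s⁻²·K⁻¹] · [K] = m²·s⁻²
The terms do not share a single dimension (m²·s⁻² vs m²·s⁻²·K⁻¹).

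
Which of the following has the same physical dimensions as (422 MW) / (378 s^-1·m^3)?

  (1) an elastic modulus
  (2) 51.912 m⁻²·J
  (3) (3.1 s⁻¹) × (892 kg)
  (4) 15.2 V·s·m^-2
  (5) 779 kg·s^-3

Reference: [kg·m²·s⁻³] / [m³·s⁻¹] = kg·m⁻¹·s⁻².
Each option:
  (1) [elastic modulus] = kg·m⁻¹·s⁻²  ← same
  (2) J·m⁻² = N·m·m⁻² = kg·s⁻²
  (3) [s⁻¹] · [kg] = kg·s⁻¹
  (4) V·s·m⁻² = J·C⁻¹·s·m⁻² = kg·s⁻²·A⁻¹
  (5) kg·s⁻³
Only (1) matches kg·m⁻¹·s⁻².

(1)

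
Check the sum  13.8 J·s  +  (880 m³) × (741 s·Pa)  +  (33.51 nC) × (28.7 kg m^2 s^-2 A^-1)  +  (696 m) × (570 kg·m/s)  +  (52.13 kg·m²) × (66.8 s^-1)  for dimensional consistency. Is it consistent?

Yes

Dimensions:
  13.8 J·s:  J·s = N·m·s = kg·m²·s⁻¹
  (880 m³) × (741 s·Pa):  [m³] · [kg·m⁻¹·s⁻¹] = kg·m²·s⁻¹
  (33.51 nC) × (28.7 kg m^2 s^-2 A^-1):  [s·A] · [kg·m²·s⁻²·A⁻¹] = kg·m²·s⁻¹
  (696 m) × (570 kg·m/s):  [m] · [kg·m·s⁻¹] = kg·m²·s⁻¹
  (52.13 kg·m²) × (66.8 s^-1):  [kg·m²] · [s⁻¹] = kg·m²·s⁻¹
Every term reduces to kg·m²·s⁻¹.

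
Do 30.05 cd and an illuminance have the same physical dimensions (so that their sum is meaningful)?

In SI base units:
  30.05 cd:  cd
  an illuminance:  [illuminance] = m⁻²·cd
cd ≠ m⁻²·cd, so they cannot be added.

No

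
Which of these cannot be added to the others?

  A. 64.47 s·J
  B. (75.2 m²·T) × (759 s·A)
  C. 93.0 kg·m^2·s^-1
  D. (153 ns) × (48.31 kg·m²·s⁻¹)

D.

Dimensions:
  A. J·s = N·m·s = kg·m²·s⁻¹
  B. [kg·m²·s⁻²·A⁻¹] · [s·A] = kg·m²·s⁻¹
  C. kg·m²·s⁻¹
  D. [s] · [kg·m²·s⁻¹] = kg·m²
All reduce to kg·m²·s⁻¹ except D., which is kg·m².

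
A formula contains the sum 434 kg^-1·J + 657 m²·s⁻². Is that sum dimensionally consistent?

In SI base units:
  434 kg^-1·J:  J·kg⁻¹ = N·m·kg⁻¹ = m²·s⁻²
  657 m²·s⁻²:  m²·s⁻²
Both are m²·s⁻², so they have the same dimensions and can be added.

Yes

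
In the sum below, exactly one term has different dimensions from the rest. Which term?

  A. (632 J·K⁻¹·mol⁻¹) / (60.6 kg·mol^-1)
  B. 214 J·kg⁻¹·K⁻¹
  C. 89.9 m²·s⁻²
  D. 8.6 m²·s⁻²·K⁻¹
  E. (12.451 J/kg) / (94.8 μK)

C.

Reduce each to base SI dimensions:
  A. [kg·m²·s⁻²·K⁻¹·mol⁻¹] / [kg·mol⁻¹] = m²·s⁻²·K⁻¹
  B. J·kg⁻¹·K⁻¹ = N·m·kg⁻¹·K⁻¹ = m²·s⁻²·K⁻¹
  C. m²·s⁻²
  D. m²·s⁻²·K⁻¹
  E. [m²·s⁻²] / [K] = m²·s⁻²·K⁻¹
All reduce to m²·s⁻²·K⁻¹ except C., which is m²·s⁻².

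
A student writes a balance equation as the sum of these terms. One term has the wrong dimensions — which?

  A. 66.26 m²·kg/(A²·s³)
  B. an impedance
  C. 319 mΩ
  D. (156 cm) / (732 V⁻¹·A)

D.

Reduce each to base SI dimensions:
  A. kg·m²·s⁻³·A⁻²
  B. [impedance] = kg·m²·s⁻³·A⁻²
  C. Ω = V·A⁻¹ = kg·m²·s⁻³·A⁻²
  D. [m] / [kg⁻¹·m⁻²·s³·A²] = kg·m³·s⁻³·A⁻²
All reduce to kg·m²·s⁻³·A⁻² except D., which is kg·m³·s⁻³·A⁻².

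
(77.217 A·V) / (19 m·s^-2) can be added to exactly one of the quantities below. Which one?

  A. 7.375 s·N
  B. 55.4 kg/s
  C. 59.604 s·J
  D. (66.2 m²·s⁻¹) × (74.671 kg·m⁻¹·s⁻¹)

A.

Reference: [kg·m²·s⁻³] / [m·s⁻²] = kg·m·s⁻¹.
Each option:
  A. N·s = kg·m·s⁻²·s = kg·m·s⁻¹  ← same
  B. kg·s⁻¹
  C. J·s = N·m·s = kg·m²·s⁻¹
  D. [m²·s⁻¹] · [kg·m⁻¹·s⁻¹] = kg·m·s⁻²
Only A. matches kg·m·s⁻¹.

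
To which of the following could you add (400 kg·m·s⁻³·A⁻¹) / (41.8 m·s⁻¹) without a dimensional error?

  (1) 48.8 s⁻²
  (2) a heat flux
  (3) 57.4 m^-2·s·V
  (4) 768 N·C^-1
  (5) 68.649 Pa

Reference: [kg·m·s⁻³·A⁻¹] / [m·s⁻¹] = kg·s⁻²·A⁻¹.
Each option:
  (1) s⁻²
  (2) [heat flux] = kg·s⁻³
  (3) V·s·m⁻² = J·C⁻¹·s·m⁻² = kg·s⁻²·A⁻¹  ← same
  (4) N·C⁻¹ = kg·m·s⁻²·(s·A)⁻¹ = kg·m·s⁻³·A⁻¹
  (5) Pa = N·m⁻² = kg·m⁻¹·s⁻²
Only (3) matches kg·s⁻²·A⁻¹.

(3)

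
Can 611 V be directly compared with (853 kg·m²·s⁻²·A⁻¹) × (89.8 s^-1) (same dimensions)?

Yes

Dimensions:
  611 V:  V = J·C⁻¹ = kg·m²·s⁻³·A⁻¹
  (853 kg·m²·s⁻²·A⁻¹) × (89.8 s^-1):  [kg·m²·s⁻²·A⁻¹] · [s⁻¹] = kg·m²·s⁻³·A⁻¹
Both are kg·m²·s⁻³·A⁻¹, so they have the same dimensions and can be added.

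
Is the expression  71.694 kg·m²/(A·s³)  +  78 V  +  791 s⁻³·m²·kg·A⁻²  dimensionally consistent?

No

In SI base units:
  71.694 kg·m²/(A·s³):  kg·m²·s⁻³·A⁻¹
  78 V:  V = J·C⁻¹ = kg·m²·s⁻³·A⁻¹
  791 s⁻³·m²·kg·A⁻²:  kg·m²·s⁻³·A⁻²
The terms do not share a single dimension (kg·m²·s⁻³·A⁻² vs kg·m²·s⁻³·A⁻¹).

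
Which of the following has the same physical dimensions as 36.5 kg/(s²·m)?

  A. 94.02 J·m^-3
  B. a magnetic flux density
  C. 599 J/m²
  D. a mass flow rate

Reference: kg·m⁻¹·s⁻².
Each option:
  A. J·m⁻³ = N·m·m⁻³ = kg·m⁻¹·s⁻²  ← same
  B. [magnetic flux density] = kg·s⁻²·A⁻¹
  C. J·m⁻² = N·m·m⁻² = kg·s⁻²
  D. [mass flow rate] = kg·s⁻¹
Only A. matches kg·m⁻¹·s⁻².

A.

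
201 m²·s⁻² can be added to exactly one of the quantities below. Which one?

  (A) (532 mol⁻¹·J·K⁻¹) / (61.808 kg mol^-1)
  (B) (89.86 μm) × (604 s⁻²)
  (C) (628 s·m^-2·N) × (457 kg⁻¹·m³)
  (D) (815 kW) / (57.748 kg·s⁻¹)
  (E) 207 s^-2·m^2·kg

Reference: m²·s⁻².
Each option:
  (A) [kg·m²·s⁻²·K⁻¹·mol⁻¹] / [kg·mol⁻¹] = m²·s⁻²·K⁻¹
  (B) [m] · [s⁻²] = m·s⁻²
  (C) [kg·m⁻¹·s⁻¹] · [kg⁻¹·m³] = m²·s⁻¹
  (D) [kg·m²·s⁻³] / [kg·s⁻¹] = m²·s⁻²  ← same
  (E) kg·m²·s⁻²
Only (D) matches m²·s⁻².

(D)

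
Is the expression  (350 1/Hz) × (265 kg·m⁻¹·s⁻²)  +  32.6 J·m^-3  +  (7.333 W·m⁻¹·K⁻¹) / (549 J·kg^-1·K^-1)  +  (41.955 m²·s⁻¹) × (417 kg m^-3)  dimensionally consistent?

Expand each in SI base units:
  (350 1/Hz) × (265 kg·m⁻¹·s⁻²):  [s] · [kg·m⁻¹·s⁻²] = kg·m⁻¹·s⁻¹
  32.6 J·m^-3:  J·m⁻³ = N·m·m⁻³ = kg·m⁻¹·s⁻²
  (7.333 W·m⁻¹·K⁻¹) / (549 J·kg^-1·K^-1):  [kg·m·s⁻³·K⁻¹] / [m²·s⁻²·K⁻¹] = kg·m⁻¹·s⁻¹
  (41.955 m²·s⁻¹) × (417 kg m^-3):  [m²·s⁻¹] · [kg·m⁻³] = kg·m⁻¹·s⁻¹
The terms do not share a single dimension (kg·m⁻¹·s⁻² vs kg·m⁻¹·s⁻¹).

No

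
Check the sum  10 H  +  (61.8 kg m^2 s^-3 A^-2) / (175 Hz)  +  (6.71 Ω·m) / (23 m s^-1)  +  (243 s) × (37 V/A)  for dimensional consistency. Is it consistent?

Work out the base dimensions of each:
  10 H:  H = V·s·A⁻¹ = kg·m²·s⁻²·A⁻²
  (61.8 kg m^2 s^-3 A^-2) / (175 Hz):  [kg·m²·s⁻³·A⁻²] / [s⁻¹] = kg·m²·s⁻²·A⁻²
  (6.71 Ω·m) / (23 m s^-1):  [kg·m³·s⁻³·A⁻²] / [m·s⁻¹] = kg·m²·s⁻²·A⁻²
  (243 s) × (37 V/A):  [s] · [kg·m²·s⁻³·A⁻²] = kg·m²·s⁻²·A⁻²
Every term reduces to kg·m²·s⁻²·A⁻².

Yes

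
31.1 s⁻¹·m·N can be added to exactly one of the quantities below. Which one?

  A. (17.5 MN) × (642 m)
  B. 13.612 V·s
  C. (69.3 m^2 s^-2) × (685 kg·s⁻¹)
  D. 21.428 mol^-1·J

Reference: N·m·s⁻¹ = kg·m·s⁻²·m·s⁻¹ = kg·m²·s⁻³.
Each option:
  A. [kg·m·s⁻²] · [m] = kg·m²·s⁻²
  B. V·s = J·C⁻¹·s = kg·m²·s⁻²·A⁻¹
  C. [m²·s⁻²] · [kg·s⁻¹] = kg·m²·s⁻³  ← same
  D. J·mol⁻¹ = N·m·mol⁻¹ = kg·m²·s⁻²·mol⁻¹
Only C. matches kg·m²·s⁻³.

C.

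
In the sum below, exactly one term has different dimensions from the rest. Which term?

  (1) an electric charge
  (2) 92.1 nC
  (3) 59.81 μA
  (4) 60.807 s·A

Work out the base dimensions of each:
  (1) [electric charge] = s·A
  (2) C = s·A
  (3) A
  (4) A·s = s·A
All reduce to s·A except (3), which is A.

(3)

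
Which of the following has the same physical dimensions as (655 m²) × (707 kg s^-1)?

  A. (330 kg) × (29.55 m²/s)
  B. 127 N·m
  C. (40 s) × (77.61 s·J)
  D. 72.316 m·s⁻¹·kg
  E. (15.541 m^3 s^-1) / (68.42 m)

A.

Reference: [m²] · [kg·s⁻¹] = kg·m²·s⁻¹.
Each option:
  A. [kg] · [m²·s⁻¹] = kg·m²·s⁻¹  ← same
  B. N·m = kg·m·s⁻²·m = kg·m²·s⁻²
  C. [s] · [kg·m²·s⁻¹] = kg·m²
  D. kg·m·s⁻¹
  E. [m³·s⁻¹] / [m] = m²·s⁻¹
Only A. matches kg·m²·s⁻¹.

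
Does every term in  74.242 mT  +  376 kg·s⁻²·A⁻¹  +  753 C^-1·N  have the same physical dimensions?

No

Expand each in SI base units:
  74.242 mT:  T = Wb·m⁻² = kg·s⁻²·A⁻¹
  376 kg·s⁻²·A⁻¹:  kg·s⁻²·A⁻¹
  753 C^-1·N:  N·C⁻¹ = kg·m·s⁻²·(s·A)⁻¹ = kg·m·s⁻³·A⁻¹
The terms do not share a single dimension (kg·m·s⁻³·A⁻¹ vs kg·s⁻²·A⁻¹).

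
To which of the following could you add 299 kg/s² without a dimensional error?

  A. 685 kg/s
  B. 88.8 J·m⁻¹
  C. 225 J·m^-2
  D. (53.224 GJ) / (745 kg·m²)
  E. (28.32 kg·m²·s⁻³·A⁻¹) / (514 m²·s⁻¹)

Reference: kg·s⁻².
Each option:
  A. kg·s⁻¹
  B. J·m⁻¹ = N·m·m⁻¹ = kg·m·s⁻²
  C. J·m⁻² = N·m·m⁻² = kg·s⁻²  ← same
  D. [kg·m²·s⁻²] / [kg·m²] = s⁻²
  E. [kg·m²·s⁻³·A⁻¹] / [m²·s⁻¹] = kg·s⁻²·A⁻¹
Only C. matches kg·s⁻².

C.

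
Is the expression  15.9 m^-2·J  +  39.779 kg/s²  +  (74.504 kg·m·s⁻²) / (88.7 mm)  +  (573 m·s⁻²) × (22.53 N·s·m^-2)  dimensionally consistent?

Expand each in SI base units:
  15.9 m^-2·J:  J·m⁻² = N·m·m⁻² = kg·s⁻²
  39.779 kg/s²:  kg·s⁻²
  (74.504 kg·m·s⁻²) / (88.7 mm):  [kg·m·s⁻²] / [m] = kg·s⁻²
  (573 m·s⁻²) × (22.53 N·s·m^-2):  [m·s⁻²] · [kg·m⁻¹·s⁻¹] = kg·s⁻³
The terms do not share a single dimension (kg·s⁻² vs kg·s⁻³).

No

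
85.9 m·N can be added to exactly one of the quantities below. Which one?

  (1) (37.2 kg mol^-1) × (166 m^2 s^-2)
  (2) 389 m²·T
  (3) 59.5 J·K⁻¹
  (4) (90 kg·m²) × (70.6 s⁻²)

Reference: N·m = kg·m·s⁻²·m = kg·m²·s⁻².
Each option:
  (1) [kg·mol⁻¹] · [m²·s⁻²] = kg·m²·s⁻²·mol⁻¹
  (2) T·m² = Wb·m⁻²·m² = kg·m²·s⁻²·A⁻¹
  (3) J·K⁻¹ = N·m·K⁻¹ = kg·m²·s⁻²·K⁻¹
  (4) [kg·m²] · [s⁻²] = kg·m²·s⁻²  ← same
Only (4) matches kg·m²·s⁻².

(4)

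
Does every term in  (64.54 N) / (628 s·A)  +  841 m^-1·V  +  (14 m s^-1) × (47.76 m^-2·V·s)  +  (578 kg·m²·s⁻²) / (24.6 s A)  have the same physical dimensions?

In SI base units:
  (64.54 N) / (628 s·A):  [kg·m·s⁻²] / [s·A] = kg·m·s⁻³·A⁻¹
  841 m^-1·V:  V·m⁻¹ = J·C⁻¹·m⁻¹ = kg·m·s⁻³·A⁻¹
  (14 m s^-1) × (47.76 m^-2·V·s):  [m·s⁻¹] · [kg·s⁻²·A⁻¹] = kg·m·s⁻³·A⁻¹
  (578 kg·m²·s⁻²) / (24.6 s A):  [kg·m²·s⁻²] / [s·A] = kg·m²·s⁻³·A⁻¹
The terms do not share a single dimension (kg·m²·s⁻³·A⁻¹ vs kg·m·s⁻³·A⁻¹).

No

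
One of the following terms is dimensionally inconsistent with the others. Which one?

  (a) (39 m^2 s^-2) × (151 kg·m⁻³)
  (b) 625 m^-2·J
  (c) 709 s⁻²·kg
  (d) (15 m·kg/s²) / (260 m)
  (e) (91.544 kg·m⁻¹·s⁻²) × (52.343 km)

(a)

Dimensions:
  (a) [m²·s⁻²] · [kg·m⁻³] = kg·m⁻¹·s⁻²
  (b) J·m⁻² = N·m·m⁻² = kg·s⁻²
  (c) kg·s⁻²
  (d) [kg·m·s⁻²] / [m] = kg·s⁻²
  (e) [kg·m⁻¹·s⁻²] · [m] = kg·s⁻²
All reduce to kg·s⁻² except (a), which is kg·m⁻¹·s⁻².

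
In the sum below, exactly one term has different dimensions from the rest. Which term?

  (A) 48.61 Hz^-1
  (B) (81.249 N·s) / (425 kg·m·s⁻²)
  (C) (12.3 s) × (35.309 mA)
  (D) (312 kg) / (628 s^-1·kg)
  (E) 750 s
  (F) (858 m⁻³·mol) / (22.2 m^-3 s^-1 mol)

Reduce each to base SI dimensions:
  (A) Hz⁻¹ = (s⁻¹)⁻¹ = s
  (B) [kg·m·s⁻¹] / [kg·m·s⁻²] = s
  (C) [s] · [A] = s·A
  (D) [kg] / [kg·s⁻¹] = s
  (E) s
  (F) [m⁻³·mol] / [m⁻³·s⁻¹·mol] = s
All reduce to s except (C), which is s·A.

(C)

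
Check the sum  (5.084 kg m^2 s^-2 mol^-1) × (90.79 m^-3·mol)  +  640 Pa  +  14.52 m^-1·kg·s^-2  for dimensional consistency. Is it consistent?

Yes

In SI base units:
  (5.084 kg m^2 s^-2 mol^-1) × (90.79 m^-3·mol):  [kg·m²·s⁻²·mol⁻¹] · [m⁻³·mol] = kg·m⁻¹·s⁻²
  640 Pa:  Pa = N·m⁻² = kg·m⁻¹·s⁻²
  14.52 m^-1·kg·s^-2:  kg·m⁻¹·s⁻²
Every term reduces to kg·m⁻¹·s⁻².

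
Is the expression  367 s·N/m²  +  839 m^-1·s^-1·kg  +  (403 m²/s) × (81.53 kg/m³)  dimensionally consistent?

Yes

Reduce each to base SI dimensions:
  367 s·N/m²:  N·s·m⁻² = kg·m·s⁻²·s·m⁻² = kg·m⁻¹·s⁻¹
  839 m^-1·s^-1·kg:  kg·m⁻¹·s⁻¹
  (403 m²/s) × (81.53 kg/m³):  [m²·s⁻¹] · [kg·m⁻³] = kg·m⁻¹·s⁻¹
Every term reduces to kg·m⁻¹·s⁻¹.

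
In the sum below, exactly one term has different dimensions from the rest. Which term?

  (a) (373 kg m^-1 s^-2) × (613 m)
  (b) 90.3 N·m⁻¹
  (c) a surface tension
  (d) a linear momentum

Dimensions:
  (a) [kg·m⁻¹·s⁻²] · [m] = kg·s⁻²
  (b) N·m⁻¹ = kg·m·s⁻²·m⁻¹ = kg·s⁻²
  (c) [surface tension] = kg·s⁻²
  (d) [linear momentum] = kg·m·s⁻¹
All reduce to kg·s⁻² except (d), which is kg·m·s⁻¹.

(d)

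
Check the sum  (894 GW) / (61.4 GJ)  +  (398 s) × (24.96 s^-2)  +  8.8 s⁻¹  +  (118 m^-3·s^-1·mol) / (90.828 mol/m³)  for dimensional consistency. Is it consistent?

Yes

Dimensions:
  (894 GW) / (61.4 GJ):  [kg·m²·s⁻³] / [kg·m²·s⁻²] = s⁻¹
  (398 s) × (24.96 s^-2):  [s] · [s⁻²] = s⁻¹
  8.8 s⁻¹:  s⁻¹
  (118 m^-3·s^-1·mol) / (90.828 mol/m³):  [m⁻³·s⁻¹·mol] / [m⁻³·mol] = s⁻¹
Every term reduces to s⁻¹.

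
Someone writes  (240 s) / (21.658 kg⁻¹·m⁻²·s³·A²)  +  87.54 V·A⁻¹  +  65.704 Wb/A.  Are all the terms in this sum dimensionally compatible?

No

Reduce each to base SI dimensions:
  (240 s) / (21.658 kg⁻¹·m⁻²·s³·A²):  [s] / [kg⁻¹·m⁻²·s³·A²] = kg·m²·s⁻²·A⁻²
  87.54 V·A⁻¹:  V·A⁻¹ = J·C⁻¹·A⁻¹ = kg·m²·s⁻³·A⁻²
  65.704 Wb/A:  Wb·A⁻¹ = V·s·A⁻¹ = kg·m²·s⁻²·A⁻²
The terms do not share a single dimension (kg·m²·s⁻²·A⁻² vs kg·m²·s⁻³·A⁻²).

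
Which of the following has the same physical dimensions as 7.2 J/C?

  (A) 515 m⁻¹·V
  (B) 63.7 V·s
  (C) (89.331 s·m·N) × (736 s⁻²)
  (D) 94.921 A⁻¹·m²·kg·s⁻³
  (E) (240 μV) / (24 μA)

(D)

Reference: J·C⁻¹ = N·m·(s·A)⁻¹ = kg·m²·s⁻³·A⁻¹.
Each option:
  (A) V·m⁻¹ = J·C⁻¹·m⁻¹ = kg·m·s⁻³·A⁻¹
  (B) V·s = J·C⁻¹·s = kg·m²·s⁻²·A⁻¹
  (C) [kg·m²·s⁻¹] · [s⁻²] = kg·m²·s⁻³
  (D) kg·m²·s⁻³·A⁻¹  ← same
  (E) [kg·m²·s⁻³·A⁻¹] / [A] = kg·m²·s⁻³·A⁻²
Only (D) matches kg·m²·s⁻³·A⁻¹.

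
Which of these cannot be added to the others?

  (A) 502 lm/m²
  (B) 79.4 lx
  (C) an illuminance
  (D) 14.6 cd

(D)

Expand each in SI base units:
  (A) lm·m⁻² = cd·m⁻² = m⁻²·cd
  (B) lx = lm·m⁻² = m⁻²·cd
  (C) [illuminance] = m⁻²·cd
  (D) cd
All reduce to m⁻²·cd except (D), which is cd.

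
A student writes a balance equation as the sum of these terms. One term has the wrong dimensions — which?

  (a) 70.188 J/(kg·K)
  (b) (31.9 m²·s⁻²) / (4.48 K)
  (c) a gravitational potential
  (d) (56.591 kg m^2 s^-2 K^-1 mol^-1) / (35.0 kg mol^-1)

(c)

Dimensions:
  (a) J·kg⁻¹·K⁻¹ = N·m·kg⁻¹·K⁻¹ = m²·s⁻²·K⁻¹
  (b) [m²·s⁻²] / [K] = m²·s⁻²·K⁻¹
  (c) [gravitational potential] = m²·s⁻²
  (d) [kg·m²·s⁻²·K⁻¹·mol⁻¹] / [kg·mol⁻¹] = m²·s⁻²·K⁻¹
All reduce to m²·s⁻²·K⁻¹ except (c), which is m²·s⁻².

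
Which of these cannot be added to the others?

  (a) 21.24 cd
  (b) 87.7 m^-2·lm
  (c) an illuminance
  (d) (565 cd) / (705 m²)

Dimensions:
  (a) cd
  (b) lm·m⁻² = cd·m⁻² = m⁻²·cd
  (c) [illuminance] = m⁻²·cd
  (d) [cd] / [m²] = m⁻²·cd
All reduce to m⁻²·cd except (a), which is cd.

(a)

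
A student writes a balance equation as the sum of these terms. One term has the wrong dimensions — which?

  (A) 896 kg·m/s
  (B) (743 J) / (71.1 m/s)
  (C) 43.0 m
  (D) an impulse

(C)

Reduce each to base SI dimensions:
  (A) kg·m·s⁻¹
  (B) [kg·m²·s⁻²] / [m·s⁻¹] = kg·m·s⁻¹
  (C) m
  (D) [impulse] = kg·m·s⁻¹
All reduce to kg·m·s⁻¹ except (C), which is m.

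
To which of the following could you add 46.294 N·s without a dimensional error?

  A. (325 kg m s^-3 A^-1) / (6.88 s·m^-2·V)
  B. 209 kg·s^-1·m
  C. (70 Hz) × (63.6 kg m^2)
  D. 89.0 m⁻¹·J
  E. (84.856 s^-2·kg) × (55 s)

Reference: N·s = kg·m·s⁻²·s = kg·m·s⁻¹.
Each option:
  A. [kg·m·s⁻³·A⁻¹] / [kg·s⁻²·A⁻¹] = m·s⁻¹
  B. kg·m·s⁻¹  ← same
  C. [s⁻¹] · [kg·m²] = kg·m²·s⁻¹
  D. J·m⁻¹ = N·m·m⁻¹ = kg·m·s⁻²
  E. [kg·s⁻²] · [s] = kg·s⁻¹
Only B. matches kg·m·s⁻¹.

B.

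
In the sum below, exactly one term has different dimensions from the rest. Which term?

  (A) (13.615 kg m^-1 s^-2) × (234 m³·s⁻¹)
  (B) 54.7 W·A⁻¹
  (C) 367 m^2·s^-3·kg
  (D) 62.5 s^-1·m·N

(B)

Expand each in SI base units:
  (A) [kg·m⁻¹·s⁻²] · [m³·s⁻¹] = kg·m²·s⁻³
  (B) W·A⁻¹ = J·s⁻¹·A⁻¹ = kg·m²·s⁻³·A⁻¹
  (C) kg·m²·s⁻³
  (D) N·m·s⁻¹ = kg·m·s⁻²·m·s⁻¹ = kg·m²·s⁻³
All reduce to kg·m²·s⁻³ except (B), which is kg·m²·s⁻³·A⁻¹.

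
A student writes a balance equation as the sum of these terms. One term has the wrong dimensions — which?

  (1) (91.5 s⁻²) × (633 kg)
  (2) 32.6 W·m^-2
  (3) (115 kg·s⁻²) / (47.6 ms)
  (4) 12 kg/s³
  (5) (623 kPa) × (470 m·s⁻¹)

(1)

Expand each in SI base units:
  (1) [s⁻²] · [kg] = kg·s⁻²
  (2) W·m⁻² = J·s⁻¹·m⁻² = kg·s⁻³
  (3) [kg·s⁻²] / [s] = kg·s⁻³
  (4) kg·s⁻³
  (5) [kg·m⁻¹·s⁻²] · [m·s⁻¹] = kg·s⁻³
All reduce to kg·s⁻³ except (1), which is kg·s⁻².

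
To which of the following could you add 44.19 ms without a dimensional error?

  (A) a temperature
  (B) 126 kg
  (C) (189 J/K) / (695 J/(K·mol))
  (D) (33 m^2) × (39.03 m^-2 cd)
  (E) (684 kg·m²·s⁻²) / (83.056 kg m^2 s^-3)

(E)

Reference: s.
Each option:
  (A) [temperature] = K
  (B) kg
  (C) [kg·m²·s⁻²·K⁻¹] / [kg·m²·s⁻²·K⁻¹·mol⁻¹] = mol
  (D) [m²] · [m⁻²·cd] = cd
  (E) [kg·m²·s⁻²] / [kg·m²·s⁻³] = s  ← same
Only (E) matches s.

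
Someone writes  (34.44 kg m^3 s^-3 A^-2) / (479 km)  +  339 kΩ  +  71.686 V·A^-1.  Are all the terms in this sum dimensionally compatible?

Dimensions:
  (34.44 kg m^3 s^-3 A^-2) / (479 km):  [kg·m³·s⁻³·A⁻²] / [m] = kg·m²·s⁻³·A⁻²
  339 kΩ:  Ω = V·A⁻¹ = kg·m²·s⁻³·A⁻²
  71.686 V·A^-1:  V·A⁻¹ = J·C⁻¹·A⁻¹ = kg·m²·s⁻³·A⁻²
Every term reduces to kg·m²·s⁻³·A⁻².

Yes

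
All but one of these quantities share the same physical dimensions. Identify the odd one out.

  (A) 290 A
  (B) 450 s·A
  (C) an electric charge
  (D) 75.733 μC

(A)

In SI base units:
  (A) A
  (B) A·s = s·A
  (C) [electric charge] = s·A
  (D) C = s·A
All reduce to s·A except (A), which is A.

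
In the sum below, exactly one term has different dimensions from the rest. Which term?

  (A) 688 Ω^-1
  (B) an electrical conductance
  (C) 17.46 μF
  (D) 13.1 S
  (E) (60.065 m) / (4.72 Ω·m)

Work out the base dimensions of each:
  (A) Ω⁻¹ = (V·A⁻¹)⁻¹ = kg⁻¹·m⁻²·s³·A²
  (B) [electrical conductance] = kg⁻¹·m⁻²·s³·A²
  (C) F = C·V⁻¹ = kg⁻¹·m⁻²·s⁴·A²
  (D) S = Ω⁻¹ = kg⁻¹·m⁻²·s³·A²
  (E) [m] / [kg·m³·s⁻³·A⁻²] = kg⁻¹·m⁻²·s³·A²
All reduce to kg⁻¹·m⁻²·s³·A² except (C), which is kg⁻¹·m⁻²·s⁴·A².

(C)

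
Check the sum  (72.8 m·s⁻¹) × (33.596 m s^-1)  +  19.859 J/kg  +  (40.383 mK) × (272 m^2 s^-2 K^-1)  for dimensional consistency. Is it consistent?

In SI base units:
  (72.8 m·s⁻¹) × (33.596 m s^-1):  [m·s⁻¹] · [m·s⁻¹] = m²·s⁻²
  19.859 J/kg:  J·kg⁻¹ = N·m·kg⁻¹ = m²·s⁻²
  (40.383 mK) × (272 m^2 s^-2 K^-1):  [K] · [m²·s⁻²·K⁻¹] = m²·s⁻²
Every term reduces to m²·s⁻².

Yes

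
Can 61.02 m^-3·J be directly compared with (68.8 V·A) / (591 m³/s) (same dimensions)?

Yes

Dimensions:
  61.02 m^-3·J:  J·m⁻³ = N·m·m⁻³ = kg·m⁻¹·s⁻²
  (68.8 V·A) / (591 m³/s):  [kg·m²·s⁻³] / [m³·s⁻¹] = kg·m⁻¹·s⁻²
Both are kg·m⁻¹·s⁻², so they have the same dimensions and can be added.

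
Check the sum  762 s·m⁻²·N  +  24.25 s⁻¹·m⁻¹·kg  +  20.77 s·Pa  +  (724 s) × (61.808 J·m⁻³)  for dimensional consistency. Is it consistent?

Yes

Expand each in SI base units:
  762 s·m⁻²·N:  N·s·m⁻² = kg·m·s⁻²·s·m⁻² = kg·m⁻¹·s⁻¹
  24.25 s⁻¹·m⁻¹·kg:  kg·m⁻¹·s⁻¹
  20.77 s·Pa:  Pa·s = N·m⁻²·s = kg·m⁻¹·s⁻¹
  (724 s) × (61.808 J·m⁻³):  [s] · [kg·m⁻¹·s⁻²] = kg·m⁻¹·s⁻¹
Every term reduces to kg·m⁻¹·s⁻¹.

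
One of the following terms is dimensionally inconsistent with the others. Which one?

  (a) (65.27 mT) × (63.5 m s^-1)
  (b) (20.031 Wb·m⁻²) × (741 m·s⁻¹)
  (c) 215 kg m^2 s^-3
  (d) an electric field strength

Expand each in SI base units:
  (a) [kg·s⁻²·A⁻¹] · [m·s⁻¹] = kg·m·s⁻³·A⁻¹
  (b) [kg·s⁻²·A⁻¹] · [m·s⁻¹] = kg·m·s⁻³·A⁻¹
  (c) kg·m²·s⁻³
  (d) [electric field strength] = kg·m·s⁻³·A⁻¹
All reduce to kg·m·s⁻³·A⁻¹ except (c), which is kg·m²·s⁻³.

(c)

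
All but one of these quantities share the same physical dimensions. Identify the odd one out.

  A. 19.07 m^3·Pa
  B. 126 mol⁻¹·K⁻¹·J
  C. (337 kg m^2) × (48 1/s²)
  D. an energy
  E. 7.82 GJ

Dimensions:
  A. Pa·m³ = N·m⁻²·m³ = kg·m²·s⁻²
  B. J·mol⁻¹·K⁻¹ = N·m·mol⁻¹·K⁻¹ = kg·m²·s⁻²·K⁻¹·mol⁻¹
  C. [kg·m²] · [s⁻²] = kg·m²·s⁻²
  D. [energy] = kg·m²·s⁻²
  E. J = N·m = kg·m²·s⁻²
All reduce to kg·m²·s⁻² except B., which is kg·m²·s⁻²·K⁻¹·mol⁻¹.

B.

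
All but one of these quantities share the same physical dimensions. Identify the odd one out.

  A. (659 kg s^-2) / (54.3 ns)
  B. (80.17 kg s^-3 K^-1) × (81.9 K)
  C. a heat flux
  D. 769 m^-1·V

D.

Dimensions:
  A. [kg·s⁻²] / [s] = kg·s⁻³
  B. [kg·s⁻³·K⁻¹] · [K] = kg·s⁻³
  C. [heat flux] = kg·s⁻³
  D. V·m⁻¹ = J·C⁻¹·m⁻¹ = kg·m·s⁻³·A⁻¹
All reduce to kg·s⁻³ except D., which is kg·m·s⁻³·A⁻¹.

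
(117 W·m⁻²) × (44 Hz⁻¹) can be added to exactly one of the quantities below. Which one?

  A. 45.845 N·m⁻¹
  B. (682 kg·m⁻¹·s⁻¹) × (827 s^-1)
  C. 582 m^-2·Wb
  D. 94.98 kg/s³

A.

Reference: [kg·s⁻³] · [s] = kg·s⁻².
Each option:
  A. N·m⁻¹ = kg·m·s⁻²·m⁻¹ = kg·s⁻²  ← same
  B. [kg·m⁻¹·s⁻¹] · [s⁻¹] = kg·m⁻¹·s⁻²
  C. Wb·m⁻² = V·s·m⁻² = kg·s⁻²·A⁻¹
  D. kg·s⁻³
Only A. matches kg·s⁻².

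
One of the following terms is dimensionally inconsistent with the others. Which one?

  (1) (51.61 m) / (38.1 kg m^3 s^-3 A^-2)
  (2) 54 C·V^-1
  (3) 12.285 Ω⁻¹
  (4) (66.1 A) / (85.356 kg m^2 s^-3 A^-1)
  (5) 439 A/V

Dimensions:
  (1) [m] / [kg·m³·s⁻³·A⁻²] = kg⁻¹·m⁻²·s³·A²
  (2) C·V⁻¹ = s·A·(J·C⁻¹)⁻¹ = kg⁻¹·m⁻²·s⁴·A²
  (3) Ω⁻¹ = (V·A⁻¹)⁻¹ = kg⁻¹·m⁻²·s³·A²
  (4) [A] / [kg·m²·s⁻³·A⁻¹] = kg⁻¹·m⁻²·s³·A²
  (5) A·V⁻¹ = A·(J·C⁻¹)⁻¹ = kg⁻¹·m⁻²·s³·A²
All reduce to kg⁻¹·m⁻²·s³·A² except (2), which is kg⁻¹·m⁻²·s⁴·A².

(2)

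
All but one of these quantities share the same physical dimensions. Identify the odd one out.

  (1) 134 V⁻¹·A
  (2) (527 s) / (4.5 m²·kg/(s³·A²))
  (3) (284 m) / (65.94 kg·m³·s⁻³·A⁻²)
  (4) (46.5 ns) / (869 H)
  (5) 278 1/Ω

(2)

Work out the base dimensions of each:
  (1) A·V⁻¹ = A·(J·C⁻¹)⁻¹ = kg⁻¹·m⁻²·s³·A²
  (2) [s] / [kg·m²·s⁻³·A⁻²] = kg⁻¹·m⁻²·s⁴·A²
  (3) [m] / [kg·m³·s⁻³·A⁻²] = kg⁻¹·m⁻²·s³·A²
  (4) [s] / [kg·m²·s⁻²·A⁻²] = kg⁻¹·m⁻²·s³·A²
  (5) Ω⁻¹ = (V·A⁻¹)⁻¹ = kg⁻¹·m⁻²·s³·A²
All reduce to kg⁻¹·m⁻²·s³·A² except (2), which is kg⁻¹·m⁻²·s⁴·A².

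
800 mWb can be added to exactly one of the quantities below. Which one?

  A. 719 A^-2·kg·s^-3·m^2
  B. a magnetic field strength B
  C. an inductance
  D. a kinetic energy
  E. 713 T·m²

Reference: Wb = V·s = kg·m²·s⁻²·A⁻¹.
Each option:
  A. kg·m²·s⁻³·A⁻²
  B. [magnetic field strength B] = kg·s⁻²·A⁻¹
  C. [inductance] = kg·m²·s⁻²·A⁻²
  D. [kinetic energy] = kg·m²·s⁻²
  E. T·m² = Wb·m⁻²·m² = kg·m²·s⁻²·A⁻¹  ← same
Only E. matches kg·m²·s⁻²·A⁻¹.

E.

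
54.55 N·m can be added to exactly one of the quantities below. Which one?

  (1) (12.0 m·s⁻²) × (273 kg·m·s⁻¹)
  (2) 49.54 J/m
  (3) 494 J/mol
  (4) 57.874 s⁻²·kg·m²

Reference: N·m = kg·m·s⁻²·m = kg·m²·s⁻².
Each option:
  (1) [m·s⁻²] · [kg·m·s⁻¹] = kg·m²·s⁻³
  (2) J·m⁻¹ = N·m·m⁻¹ = kg·m·s⁻²
  (3) J·mol⁻¹ = N·m·mol⁻¹ = kg·m²·s⁻²·mol⁻¹
  (4) kg·m²·s⁻²  ← same
Only (4) matches kg·m²·s⁻².

(4)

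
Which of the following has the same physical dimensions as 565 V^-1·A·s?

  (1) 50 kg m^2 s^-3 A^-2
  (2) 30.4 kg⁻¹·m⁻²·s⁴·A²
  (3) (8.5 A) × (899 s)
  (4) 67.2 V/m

Reference: A·s·V⁻¹ = A·s·(J·C⁻¹)⁻¹ = kg⁻¹·m⁻²·s⁴·A².
Each option:
  (1) kg·m²·s⁻³·A⁻²
  (2) kg⁻¹·m⁻²·s⁴·A²  ← same
  (3) [A] · [s] = s·A
  (4) V·m⁻¹ = J·C⁻¹·m⁻¹ = kg·m·s⁻³·A⁻¹
Only (2) matches kg⁻¹·m⁻²·s⁴·A².

(2)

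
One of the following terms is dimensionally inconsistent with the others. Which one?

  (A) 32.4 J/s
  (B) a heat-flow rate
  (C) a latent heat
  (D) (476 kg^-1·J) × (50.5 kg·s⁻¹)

Expand each in SI base units:
  (A) J·s⁻¹ = N·m·s⁻¹ = kg·m²·s⁻³
  (B) [heat-flow rate] = kg·m²·s⁻³
  (C) [latent heat] = m²·s⁻²
  (D) [m²·s⁻²] · [kg·s⁻¹] = kg·m²·s⁻³
All reduce to kg·m²·s⁻³ except (C), which is m²·s⁻².

(C)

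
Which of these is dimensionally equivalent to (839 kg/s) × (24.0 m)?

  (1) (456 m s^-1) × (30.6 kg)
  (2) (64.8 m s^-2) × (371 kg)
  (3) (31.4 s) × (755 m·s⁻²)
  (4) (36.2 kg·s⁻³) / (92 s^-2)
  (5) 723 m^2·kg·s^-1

(1)

Reference: [kg·s⁻¹] · [m] = kg·m·s⁻¹.
Each option:
  (1) [m·s⁻¹] · [kg] = kg·m·s⁻¹  ← same
  (2) [m·s⁻²] · [kg] = kg·m·s⁻²
  (3) [s] · [m·s⁻²] = m·s⁻¹
  (4) [kg·s⁻³] / [s⁻²] = kg·s⁻¹
  (5) kg·m²·s⁻¹
Only (1) matches kg·m·s⁻¹.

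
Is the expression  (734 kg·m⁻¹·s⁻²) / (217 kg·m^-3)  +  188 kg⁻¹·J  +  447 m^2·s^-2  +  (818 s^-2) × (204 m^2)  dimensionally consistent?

In SI base units:
  (734 kg·m⁻¹·s⁻²) / (217 kg·m^-3):  [kg·m⁻¹·s⁻²] / [kg·m⁻³] = m²·s⁻²
  188 kg⁻¹·J:  J·kg⁻¹ = N·m·kg⁻¹ = m²·s⁻²
  447 m^2·s^-2:  m²·s⁻²
  (818 s^-2) × (204 m^2):  [s⁻²] · [m²] = m²·s⁻²
Every term reduces to m²·s⁻².

Yes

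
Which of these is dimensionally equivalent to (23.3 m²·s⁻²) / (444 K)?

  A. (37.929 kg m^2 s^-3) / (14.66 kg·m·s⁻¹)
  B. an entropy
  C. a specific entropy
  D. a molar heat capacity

Reference: [m²·s⁻²] / [K] = m²·s⁻²·K⁻¹.
Each option:
  A. [kg·m²·s⁻³] / [kg·m·s⁻¹] = m·s⁻²
  B. [entropy] = kg·m²·s⁻²·K⁻¹
  C. [specific entropy] = m²·s⁻²·K⁻¹  ← same
  D. [molar heat capacity] = kg·m²·s⁻²·K⁻¹·mol⁻¹
Only C. matches m²·s⁻²·K⁻¹.

C.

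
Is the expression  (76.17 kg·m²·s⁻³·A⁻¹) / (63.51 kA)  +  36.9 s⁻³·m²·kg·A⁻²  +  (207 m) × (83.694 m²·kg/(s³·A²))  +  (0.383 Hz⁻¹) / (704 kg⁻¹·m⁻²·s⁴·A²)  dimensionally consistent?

No

Work out the base dimensions of each:
  (76.17 kg·m²·s⁻³·A⁻¹) / (63.51 kA):  [kg·m²·s⁻³·A⁻¹] / [A] = kg·m²·s⁻³·A⁻²
  36.9 s⁻³·m²·kg·A⁻²:  kg·m²·s⁻³·A⁻²
  (207 m) × (83.694 m²·kg/(s³·A²)):  [m] · [kg·m²·s⁻³·A⁻²] = kg·m³·s⁻³·A⁻²
  (0.383 Hz⁻¹) / (704 kg⁻¹·m⁻²·s⁴·A²):  [s] / [kg⁻¹·m⁻²·s⁴·A²] = kg·m²·s⁻³·A⁻²
The terms do not share a single dimension (kg·m²·s⁻³·A⁻² vs kg·m³·s⁻³·A⁻²).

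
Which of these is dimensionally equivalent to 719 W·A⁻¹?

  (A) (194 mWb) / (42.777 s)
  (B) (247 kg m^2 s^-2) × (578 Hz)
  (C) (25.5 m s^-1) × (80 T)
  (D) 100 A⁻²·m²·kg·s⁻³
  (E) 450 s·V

(A)

Reference: W·A⁻¹ = J·s⁻¹·A⁻¹ = kg·m²·s⁻³·A⁻¹.
Each option:
  (A) [kg·m²·s⁻²·A⁻¹] / [s] = kg·m²·s⁻³·A⁻¹  ← same
  (B) [kg·m²·s⁻²] · [s⁻¹] = kg·m²·s⁻³
  (C) [m·s⁻¹] · [kg·s⁻²·A⁻¹] = kg·m·s⁻³·A⁻¹
  (D) kg·m²·s⁻³·A⁻²
  (E) V·s = J·C⁻¹·s = kg·m²·s⁻²·A⁻¹
Only (A) matches kg·m²·s⁻³·A⁻¹.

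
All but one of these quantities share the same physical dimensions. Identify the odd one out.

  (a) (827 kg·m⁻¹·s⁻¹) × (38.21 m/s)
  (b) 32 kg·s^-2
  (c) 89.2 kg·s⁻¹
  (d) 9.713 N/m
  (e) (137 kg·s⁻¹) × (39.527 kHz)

(c)

Reduce each to base SI dimensions:
  (a) [kg·m⁻¹·s⁻¹] · [m·s⁻¹] = kg·s⁻²
  (b) kg·s⁻²
  (c) kg·s⁻¹
  (d) N·m⁻¹ = kg·m·s⁻²·m⁻¹ = kg·s⁻²
  (e) [kg·s⁻¹] · [s⁻¹] = kg·s⁻²
All reduce to kg·s⁻² except (c), which is kg·s⁻¹.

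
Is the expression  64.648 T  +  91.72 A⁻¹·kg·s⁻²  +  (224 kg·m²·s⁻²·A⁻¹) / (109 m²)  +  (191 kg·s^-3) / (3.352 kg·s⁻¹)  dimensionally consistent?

Reduce each to base SI dimensions:
  64.648 T:  T = Wb·m⁻² = kg·s⁻²·A⁻¹
  91.72 A⁻¹·kg·s⁻²:  kg·s⁻²·A⁻¹
  (224 kg·m²·s⁻²·A⁻¹) / (109 m²):  [kg·m²·s⁻²·A⁻¹] / [m²] = kg·s⁻²·A⁻¹
  (191 kg·s^-3) / (3.352 kg·s⁻¹):  [kg·s⁻³] / [kg·s⁻¹] = s⁻²
The terms do not share a single dimension (kg·s⁻²·A⁻¹ vs s⁻²).

No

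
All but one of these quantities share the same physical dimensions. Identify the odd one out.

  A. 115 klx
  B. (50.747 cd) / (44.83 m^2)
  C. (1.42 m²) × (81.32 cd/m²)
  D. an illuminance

C.

Reduce each to base SI dimensions:
  A. lx = lm·m⁻² = m⁻²·cd
  B. [cd] / [m²] = m⁻²·cd
  C. [m²] · [m⁻²·cd] = cd
  D. [illuminance] = m⁻²·cd
All reduce to m⁻²·cd except C., which is cd.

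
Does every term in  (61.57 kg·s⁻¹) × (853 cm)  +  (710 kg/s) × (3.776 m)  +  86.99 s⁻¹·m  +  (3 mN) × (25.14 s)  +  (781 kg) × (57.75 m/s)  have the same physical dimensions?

Expand each in SI base units:
  (61.57 kg·s⁻¹) × (853 cm):  [kg·s⁻¹] · [m] = kg·m·s⁻¹
  (710 kg/s) × (3.776 m):  [kg·s⁻¹] · [m] = kg·m·s⁻¹
  86.99 s⁻¹·m:  m·s⁻¹
  (3 mN) × (25.14 s):  [kg·m·s⁻²] · [s] = kg·m·s⁻¹
  (781 kg) × (57.75 m/s):  [kg] · [m·s⁻¹] = kg·m·s⁻¹
The terms do not share a single dimension (kg·m·s⁻¹ vs m·s⁻¹).

No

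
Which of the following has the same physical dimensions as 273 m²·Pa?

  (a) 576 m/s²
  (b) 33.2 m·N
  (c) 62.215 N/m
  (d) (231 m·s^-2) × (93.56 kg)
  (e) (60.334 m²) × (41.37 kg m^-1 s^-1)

Reference: Pa·m² = N·m⁻²·m² = kg·m·s⁻².
Each option:
  (a) m·s⁻²
  (b) N·m = kg·m·s⁻²·m = kg·m²·s⁻²
  (c) N·m⁻¹ = kg·m·s⁻²·m⁻¹ = kg·s⁻²
  (d) [m·s⁻²] · [kg] = kg·m·s⁻²  ← same
  (e) [m²] · [kg·m⁻¹·s⁻¹] = kg·m·s⁻¹
Only (d) matches kg·m·s⁻².

(d)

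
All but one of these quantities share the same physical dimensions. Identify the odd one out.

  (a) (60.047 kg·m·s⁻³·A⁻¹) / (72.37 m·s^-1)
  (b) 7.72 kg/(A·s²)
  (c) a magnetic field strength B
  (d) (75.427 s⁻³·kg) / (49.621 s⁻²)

Dimensions:
  (a) [kg·m·s⁻³·A⁻¹] / [m·s⁻¹] = kg·s⁻²·A⁻¹
  (b) kg·s⁻²·A⁻¹
  (c) [magnetic field strength B] = kg·s⁻²·A⁻¹
  (d) [kg·s⁻³] / [s⁻²] = kg·s⁻¹
All reduce to kg·s⁻²·A⁻¹ except (d), which is kg·s⁻¹.

(d)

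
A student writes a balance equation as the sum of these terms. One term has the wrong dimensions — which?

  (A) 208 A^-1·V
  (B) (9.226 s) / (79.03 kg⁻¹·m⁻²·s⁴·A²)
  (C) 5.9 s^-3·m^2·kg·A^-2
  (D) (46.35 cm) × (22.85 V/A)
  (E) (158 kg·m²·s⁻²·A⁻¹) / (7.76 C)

Reduce each to base SI dimensions:
  (A) V·A⁻¹ = J·C⁻¹·A⁻¹ = kg·m²·s⁻³·A⁻²
  (B) [s] / [kg⁻¹·m⁻²·s⁴·A²] = kg·m²·s⁻³·A⁻²
  (C) kg·m²·s⁻³·A⁻²
  (D) [m] · [kg·m²·s⁻³·A⁻²] = kg·m³·s⁻³·A⁻²
  (E) [kg·m²·s⁻²·A⁻¹] / [s·A] = kg·m²·s⁻³·A⁻²
All reduce to kg·m²·s⁻³·A⁻² except (D), which is kg·m³·s⁻³·A⁻².

(D)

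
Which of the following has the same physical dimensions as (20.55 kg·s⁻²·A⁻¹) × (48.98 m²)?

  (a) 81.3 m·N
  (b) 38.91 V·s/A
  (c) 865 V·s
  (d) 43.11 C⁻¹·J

(c)

Reference: [kg·s⁻²·A⁻¹] · [m²] = kg·m²·s⁻²·A⁻¹.
Each option:
  (a) N·m = kg·m·s⁻²·m = kg·m²·s⁻²
  (b) V·s·A⁻¹ = J·C⁻¹·s·A⁻¹ = kg·m²·s⁻²·A⁻²
  (c) V·s = J·C⁻¹·s = kg·m²·s⁻²·A⁻¹  ← same
  (d) J·C⁻¹ = N·m·(s·A)⁻¹ = kg·m²·s⁻³·A⁻¹
Only (c) matches kg·m²·s⁻²·A⁻¹.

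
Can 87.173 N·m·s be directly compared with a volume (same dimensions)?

No

Dimensions:
  87.173 N·m·s:  N·m·s = kg·m·s⁻²·m·s = kg·m²·s⁻¹
  a volume:  [volume] = m³
kg·m²·s⁻¹ ≠ m³, so they cannot be added.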